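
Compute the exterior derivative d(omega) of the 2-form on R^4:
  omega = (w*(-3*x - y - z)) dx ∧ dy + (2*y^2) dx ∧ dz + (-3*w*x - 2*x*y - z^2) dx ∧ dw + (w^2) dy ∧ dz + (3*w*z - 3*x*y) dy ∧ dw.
d(omega) = (-w - 4*y) dx ∧ dy ∧ dz + (-x - 4*y - z) dx ∧ dy ∧ dw + (2*z) dx ∧ dz ∧ dw + (-w) dy ∧ dz ∧ dw

For a 2-form omega = sum_{i<j} g_{ij} dx_i ∧ dx_j, the exterior derivative is
  d(omega) = sum_{i<j} d(g_{ij}) ∧ dx_i ∧ dx_j = sum_{i<j, k} (∂g_{ij}/∂x_k) dx_k ∧ dx_i ∧ dx_j.
Expand each term, using dx_k ∧ dx_i ∧ dx_j = sgn(permutation) dx_{(a)} ∧ dx_{(b)} ∧ dx_{(c)} with (a < b < c) sorted:
  d(w*(-3*x - y - z)) includes (∂/∂z)(w*(-3*x - y - z)) dz = (-w) dz, which multiplied by dx ∧ dy gives (-w) dx ∧ dy ∧ dz
  d(w*(-3*x - y - z)) includes (∂/∂w)(w*(-3*x - y - z)) dw = (-3*x - y - z) dw, which multiplied by dx ∧ dy gives (-3*x - y - z) dx ∧ dy ∧ dw
  d(2*y^2) includes (∂/∂y)(2*y^2) dy = (4*y) dy, which multiplied by dx ∧ dz gives (-4*y) dx ∧ dy ∧ dz
  d(-3*w*x - 2*x*y - z^2) includes (∂/∂y)(-3*w*x - 2*x*y - z^2) dy = (-2*x) dy, which multiplied by dx ∧ dw gives (2*x) dx ∧ dy ∧ dw
  d(-3*w*x - 2*x*y - z^2) includes (∂/∂z)(-3*w*x - 2*x*y - z^2) dz = (-2*z) dz, which multiplied by dx ∧ dw gives (2*z) dx ∧ dz ∧ dw
  d(w^2) includes (∂/∂w)(w^2) dw = (2*w) dw, which multiplied by dy ∧ dz gives (2*w) dy ∧ dz ∧ dw
  d(3*w*z - 3*x*y) includes (∂/∂x)(3*w*z - 3*x*y) dx = (-3*y) dx, which multiplied by dy ∧ dw gives (-3*y) dx ∧ dy ∧ dw
  d(3*w*z - 3*x*y) includes (∂/∂z)(3*w*z - 3*x*y) dz = (3*w) dz, which multiplied by dy ∧ dw gives (-3*w) dy ∧ dz ∧ dw
Collecting like 3-forms: d(omega) = (-w - 4*y) dx ∧ dy ∧ dz + (-x - 4*y - z) dx ∧ dy ∧ dw + (2*z) dx ∧ dz ∧ dw + (-w) dy ∧ dz ∧ dw.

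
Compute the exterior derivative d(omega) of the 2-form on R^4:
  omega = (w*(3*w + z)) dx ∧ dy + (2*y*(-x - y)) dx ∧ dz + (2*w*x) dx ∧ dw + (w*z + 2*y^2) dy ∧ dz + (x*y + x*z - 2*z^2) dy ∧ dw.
d(omega) = (w + 2*x + 4*y) dx ∧ dy ∧ dz + (6*w + y + 2*z) dx ∧ dy ∧ dw + (-x + 5*z) dy ∧ dz ∧ dw

For a 2-form omega = sum_{i<j} g_{ij} dx_i ∧ dx_j, the exterior derivative is
  d(omega) = sum_{i<j} d(g_{ij}) ∧ dx_i ∧ dx_j = sum_{i<j, k} (∂g_{ij}/∂x_k) dx_k ∧ dx_i ∧ dx_j.
Expand each term, using dx_k ∧ dx_i ∧ dx_j = sgn(permutation) dx_{(a)} ∧ dx_{(b)} ∧ dx_{(c)} with (a < b < c) sorted:
  d(w*(3*w + z)) includes (∂/∂z)(w*(3*w + z)) dz = (w) dz, which multiplied by dx ∧ dy gives (w) dx ∧ dy ∧ dz
  d(w*(3*w + z)) includes (∂/∂w)(w*(3*w + z)) dw = (6*w + z) dw, which multiplied by dx ∧ dy gives (6*w + z) dx ∧ dy ∧ dw
  d(2*y*(-x - y)) includes (∂/∂y)(2*y*(-x - y)) dy = (-2*x - 4*y) dy, which multiplied by dx ∧ dz gives (2*x + 4*y) dx ∧ dy ∧ dz
  d(w*z + 2*y^2) includes (∂/∂w)(w*z + 2*y^2) dw = (z) dw, which multiplied by dy ∧ dz gives (z) dy ∧ dz ∧ dw
  d(x*y + x*z - 2*z^2) includes (∂/∂x)(x*y + x*z - 2*z^2) dx = (y + z) dx, which multiplied by dy ∧ dw gives (y + z) dx ∧ dy ∧ dw
  d(x*y + x*z - 2*z^2) includes (∂/∂z)(x*y + x*z - 2*z^2) dz = (x - 4*z) dz, which multiplied by dy ∧ dw gives (-x + 4*z) dy ∧ dz ∧ dw
Collecting like 3-forms: d(omega) = (w + 2*x + 4*y) dx ∧ dy ∧ dz + (6*w + y + 2*z) dx ∧ dy ∧ dw + (-x + 5*z) dy ∧ dz ∧ dw.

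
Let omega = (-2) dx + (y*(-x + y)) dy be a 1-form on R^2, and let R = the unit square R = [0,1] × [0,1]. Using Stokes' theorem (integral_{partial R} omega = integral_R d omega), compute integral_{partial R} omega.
integral_(partial R) omega = -1/2

Stokes: integral_partial_R omega = integral_R d omega with d omega = (∂Q/∂x - ∂P/∂y) dx ∧ dy.
  ∂Q/∂x = -y
  ∂P/∂y = 0
  integrand = ∂Q/∂x - ∂P/∂y = -y.
Integrating over R: integral_0^1 integral_0^1 (-y) dx dy = -1/2.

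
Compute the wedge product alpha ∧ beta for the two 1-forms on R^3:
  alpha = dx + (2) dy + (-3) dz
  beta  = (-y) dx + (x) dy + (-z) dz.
alpha ∧ beta = (x + 2*y) dx ∧ dy + (-3*y - z) dx ∧ dz + (3*x - 2*z) dy ∧ dz

Distribute the wedge, using dx_i ∧ dx_j = -dx_j ∧ dx_i and dx_i ∧ dx_i = 0. For each pair (i, j) with i < j, the coefficient of dx_i ∧ dx_j in alpha ∧ beta is (alpha_i * beta_j - alpha_j * beta_i). Collecting: alpha ∧ beta = (x + 2*y) dx ∧ dy + (-3*y - z) dx ∧ dz + (3*x - 2*z) dy ∧ dz.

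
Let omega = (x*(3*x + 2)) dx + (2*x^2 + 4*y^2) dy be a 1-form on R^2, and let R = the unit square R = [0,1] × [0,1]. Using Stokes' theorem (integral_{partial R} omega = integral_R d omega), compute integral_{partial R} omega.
integral_(partial R) omega = 2

Stokes: integral_partial_R omega = integral_R d omega with d omega = (∂Q/∂x - ∂P/∂y) dx ∧ dy.
  ∂Q/∂x = 4*x
  ∂P/∂y = 0
  integrand = ∂Q/∂x - ∂P/∂y = 4*x.
Integrating over R: integral_0^1 integral_0^1 (4*x) dx dy = 2.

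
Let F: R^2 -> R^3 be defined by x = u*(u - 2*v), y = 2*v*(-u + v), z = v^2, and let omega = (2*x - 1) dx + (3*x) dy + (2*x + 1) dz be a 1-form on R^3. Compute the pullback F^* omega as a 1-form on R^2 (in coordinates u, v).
F^* omega = (4*u^3 - 18*u^2*v + 20*u*v^2 - 2*u + 2*v) du + (-10*u^3 + 36*u^2*v - 32*u*v^2 + 2*u + 2*v) dv

Using F^*(f dg) = (f ∘ F) d(g ∘ F), substitute each coordinate x_i by F_i(u, v) in f_i, and replace dx_i by d F_i = (∂F_i/∂u) du + (∂F_i/∂v) dv.
  For the x component: f_1(F) = 2*u^2 - 4*u*v - 1; d F_1 = (2*u - 2*v) du + (-2*u) dv
  For the y component: f_2(F) = 3*u*(u - 2*v); d F_2 = (-2*v) du + (-2*u + 4*v) dv
  For the z component: f_3(F) = 2*u^2 - 4*u*v + 1; d F_3 = (0) du + (2*v) dv
Combining and collecting du, dv coefficients:
  coeff of du: 4*u^3 - 18*u^2*v + 20*u*v^2 - 2*u + 2*v
  coeff of dv: -10*u^3 + 36*u^2*v - 32*u*v^2 + 2*u + 2*v
F^* omega = (4*u^3 - 18*u^2*v + 20*u*v^2 - 2*u + 2*v) du + (-10*u^3 + 36*u^2*v - 32*u*v^2 + 2*u + 2*v) dv.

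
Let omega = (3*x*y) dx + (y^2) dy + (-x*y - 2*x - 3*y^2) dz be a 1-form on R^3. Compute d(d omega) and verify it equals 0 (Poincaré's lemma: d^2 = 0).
d(d omega) = 0

Step 1: d omega = sum_{i<j} (∂f_j/∂x_i - ∂f_i/∂x_j) dx_i ∧ dx_j:
  coeff of dx ∧ dy: -3*x
  coeff of dx ∧ dz: -y - 2
  coeff of dy ∧ dz: -x - 6*y
Step 2: Apply d again to each 2-form coefficient. The only possible 3-form in R^3 is dx ∧ dy ∧ dz, with coefficient
  ∂(coeff of dy∧dz)/∂x - ∂(coeff of dx∧dz)/∂y + ∂(coeff of dx∧dy)/∂z
  = ∂/∂x (-x - 6*y) - ∂/∂y (-y - 2) + ∂/∂z (-3*x).
Each of these terms simplifies to sums of mixed partials that cancel in pairs. The result is 0 (by equality of mixed partials for smooth functions — Schwarz / Clairaut).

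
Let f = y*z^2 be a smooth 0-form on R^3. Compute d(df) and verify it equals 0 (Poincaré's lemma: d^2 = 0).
d(df) = 0

Step 1: df = sum_i (∂f/∂x_i) dx_i = (0) dx + (z^2) dy + (2*y*z) dz.
Step 2: Apply d again. Using the 1-form formula, the coefficient of dx ∧ dy in d(df) is ∂^2 f/∂x ∂y - ∂^2 f/∂y ∂x = (0) - (0) = 0 (equality of mixed partials for smooth f).
Similarly for dx ∧ dz and dy ∧ dz — all coefficients vanish. So d(df) = 0.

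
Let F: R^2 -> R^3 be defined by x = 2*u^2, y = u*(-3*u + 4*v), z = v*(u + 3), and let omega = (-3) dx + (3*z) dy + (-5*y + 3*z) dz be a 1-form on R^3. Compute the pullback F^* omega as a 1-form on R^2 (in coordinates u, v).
F^* omega = (-3*u^2*v - 5*u*v^2 - 54*u*v - 12*u + 45*v^2) du + (15*u^3 - 5*u^2*v + 45*u^2 - 6*u*v + 27*v) dv

Using F^*(f dg) = (f ∘ F) d(g ∘ F), substitute each coordinate x_i by F_i(u, v) in f_i, and replace dx_i by d F_i = (∂F_i/∂u) du + (∂F_i/∂v) dv.
  For the x component: f_1(F) = -3; d F_1 = (4*u) du + (0) dv
  For the y component: f_2(F) = 3*v*(u + 3); d F_2 = (-6*u + 4*v) du + (4*u) dv
  For the z component: f_3(F) = 15*u^2 - 17*u*v + 9*v; d F_3 = (v) du + (u + 3) dv
Combining and collecting du, dv coefficients:
  coeff of du: -3*u^2*v - 5*u*v^2 - 54*u*v - 12*u + 45*v^2
  coeff of dv: 15*u^3 - 5*u^2*v + 45*u^2 - 6*u*v + 27*v
F^* omega = (-3*u^2*v - 5*u*v^2 - 54*u*v - 12*u + 45*v^2) du + (15*u^3 - 5*u^2*v + 45*u^2 - 6*u*v + 27*v) dv.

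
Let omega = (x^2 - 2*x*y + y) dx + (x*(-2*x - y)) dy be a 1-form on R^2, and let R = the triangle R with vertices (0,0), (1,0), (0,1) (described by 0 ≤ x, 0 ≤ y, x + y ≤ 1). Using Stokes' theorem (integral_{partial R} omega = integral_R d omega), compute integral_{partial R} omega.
integral_(partial R) omega = -1

Stokes: integral_partial_R omega = integral_R d omega with d omega = (∂Q/∂x - ∂P/∂y) dx ∧ dy.
  ∂Q/∂x = -4*x - y
  ∂P/∂y = 1 - 2*x
  integrand = ∂Q/∂x - ∂P/∂y = -2*x - y - 1.
Integrating over R: integral_0^1 integral_0^{1-x} (-2*x - y - 1) dy dx = -1.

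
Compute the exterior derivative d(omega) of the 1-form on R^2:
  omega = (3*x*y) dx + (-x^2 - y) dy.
d(omega) = (-5*x) dx ∧ dy

For a 1-form omega = sum_i f_i dx_i, the exterior derivative is
  d(omega) = sum_{i < j} (∂f_j/∂x_i - ∂f_i/∂x_j) dx_i ∧ dx_j.
  coefficient of dx ∧ dy: ∂f_2/∂x - ∂f_1/∂y = ∂(-x^2 - y)/∂x - ∂(3*x*y)/∂y = -5*x
Assembling: d(omega) = (-5*x) dx ∧ dy.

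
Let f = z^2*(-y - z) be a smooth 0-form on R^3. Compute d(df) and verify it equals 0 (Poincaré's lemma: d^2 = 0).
d(df) = 0

Step 1: df = sum_i (∂f/∂x_i) dx_i = (0) dx + (-z^2) dy + (z*(-2*y - 3*z)) dz.
Step 2: Apply d again. Using the 1-form formula, the coefficient of dx ∧ dy in d(df) is ∂^2 f/∂x ∂y - ∂^2 f/∂y ∂x = (0) - (0) = 0 (equality of mixed partials for smooth f).
Similarly for dx ∧ dz and dy ∧ dz — all coefficients vanish. So d(df) = 0.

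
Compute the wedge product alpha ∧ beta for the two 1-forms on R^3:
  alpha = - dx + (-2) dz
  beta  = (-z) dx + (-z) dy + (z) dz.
alpha ∧ beta = (z) dx ∧ dy + (-3*z) dx ∧ dz + (-2*z) dy ∧ dz

Distribute the wedge, using dx_i ∧ dx_j = -dx_j ∧ dx_i and dx_i ∧ dx_i = 0. For each pair (i, j) with i < j, the coefficient of dx_i ∧ dx_j in alpha ∧ beta is (alpha_i * beta_j - alpha_j * beta_i). Collecting: alpha ∧ beta = (z) dx ∧ dy + (-3*z) dx ∧ dz + (-2*z) dy ∧ dz.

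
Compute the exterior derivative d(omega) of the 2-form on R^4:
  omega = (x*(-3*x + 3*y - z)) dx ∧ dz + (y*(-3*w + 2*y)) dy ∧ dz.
d(omega) = (-3*x) dx ∧ dy ∧ dz + (-3*y) dy ∧ dz ∧ dw

For a 2-form omega = sum_{i<j} g_{ij} dx_i ∧ dx_j, the exterior derivative is
  d(omega) = sum_{i<j} d(g_{ij}) ∧ dx_i ∧ dx_j = sum_{i<j, k} (∂g_{ij}/∂x_k) dx_k ∧ dx_i ∧ dx_j.
Expand each term, using dx_k ∧ dx_i ∧ dx_j = sgn(permutation) dx_{(a)} ∧ dx_{(b)} ∧ dx_{(c)} with (a < b < c) sorted:
  d(x*(-3*x + 3*y - z)) includes (∂/∂y)(x*(-3*x + 3*y - z)) dy = (3*x) dy, which multiplied by dx ∧ dz gives (-3*x) dx ∧ dy ∧ dz
  d(y*(-3*w + 2*y)) includes (∂/∂w)(y*(-3*w + 2*y)) dw = (-3*y) dw, which multiplied by dy ∧ dz gives (-3*y) dy ∧ dz ∧ dw
Collecting like 3-forms: d(omega) = (-3*x) dx ∧ dy ∧ dz + (-3*y) dy ∧ dz ∧ dw.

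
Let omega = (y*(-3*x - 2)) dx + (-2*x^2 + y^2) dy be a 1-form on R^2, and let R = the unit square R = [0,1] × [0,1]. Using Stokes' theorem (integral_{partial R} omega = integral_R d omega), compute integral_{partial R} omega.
integral_(partial R) omega = 3/2

Stokes: integral_partial_R omega = integral_R d omega with d omega = (∂Q/∂x - ∂P/∂y) dx ∧ dy.
  ∂Q/∂x = -4*x
  ∂P/∂y = -3*x - 2
  integrand = ∂Q/∂x - ∂P/∂y = 2 - x.
Integrating over R: integral_0^1 integral_0^1 (2 - x) dx dy = 3/2.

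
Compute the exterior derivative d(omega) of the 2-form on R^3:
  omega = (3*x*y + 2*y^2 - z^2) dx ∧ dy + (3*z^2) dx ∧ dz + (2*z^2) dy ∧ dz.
d(omega) = (-2*z) dx ∧ dy ∧ dz

For a 2-form omega = sum_{i<j} g_{ij} dx_i ∧ dx_j, the exterior derivative is
  d(omega) = sum_{i<j} d(g_{ij}) ∧ dx_i ∧ dx_j = sum_{i<j, k} (∂g_{ij}/∂x_k) dx_k ∧ dx_i ∧ dx_j.
Expand each term, using dx_k ∧ dx_i ∧ dx_j = sgn(permutation) dx_{(a)} ∧ dx_{(b)} ∧ dx_{(c)} with (a < b < c) sorted:
  d(3*x*y + 2*y^2 - z^2) includes (∂/∂z)(3*x*y + 2*y^2 - z^2) dz = (-2*z) dz, which multiplied by dx ∧ dy gives (-2*z) dx ∧ dy ∧ dz
Collecting like 3-forms: d(omega) = (-2*z) dx ∧ dy ∧ dz.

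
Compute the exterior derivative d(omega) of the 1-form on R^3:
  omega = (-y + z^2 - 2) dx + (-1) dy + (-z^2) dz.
d(omega) = (1) dx ∧ dy + (-2*z) dx ∧ dz

For a 1-form omega = sum_i f_i dx_i, the exterior derivative is
  d(omega) = sum_{i < j} (∂f_j/∂x_i - ∂f_i/∂x_j) dx_i ∧ dx_j.
  coefficient of dx ∧ dy: ∂f_2/∂x - ∂f_1/∂y = ∂(-1)/∂x - ∂(-y + z^2 - 2)/∂y = 1
  coefficient of dx ∧ dz: ∂f_3/∂x - ∂f_1/∂z = ∂(-z^2)/∂x - ∂(-y + z^2 - 2)/∂z = -2*z
Assembling: d(omega) = (1) dx ∧ dy + (-2*z) dx ∧ dz.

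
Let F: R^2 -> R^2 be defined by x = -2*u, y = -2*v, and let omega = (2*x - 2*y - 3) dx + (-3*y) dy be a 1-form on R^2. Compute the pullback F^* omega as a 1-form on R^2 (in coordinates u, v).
F^* omega = (8*u - 8*v + 6) du + (-12*v) dv

Using F^*(f dg) = (f ∘ F) d(g ∘ F), substitute each coordinate x_i by F_i(u, v) in f_i, and replace dx_i by d F_i = (∂F_i/∂u) du + (∂F_i/∂v) dv.
  For the x component: f_1(F) = -4*u + 4*v - 3; d F_1 = (-2) du + (0) dv
  For the y component: f_2(F) = 6*v; d F_2 = (0) du + (-2) dv
Combining and collecting du, dv coefficients:
  coeff of du: 8*u - 8*v + 6
  coeff of dv: -12*v
F^* omega = (8*u - 8*v + 6) du + (-12*v) dv.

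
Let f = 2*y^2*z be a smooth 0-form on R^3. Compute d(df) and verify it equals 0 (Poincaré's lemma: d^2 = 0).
d(df) = 0

Step 1: df = sum_i (∂f/∂x_i) dx_i = (0) dx + (4*y*z) dy + (2*y^2) dz.
Step 2: Apply d again. Using the 1-form formula, the coefficient of dx ∧ dy in d(df) is ∂^2 f/∂x ∂y - ∂^2 f/∂y ∂x = (0) - (0) = 0 (equality of mixed partials for smooth f).
Similarly for dx ∧ dz and dy ∧ dz — all coefficients vanish. So d(df) = 0.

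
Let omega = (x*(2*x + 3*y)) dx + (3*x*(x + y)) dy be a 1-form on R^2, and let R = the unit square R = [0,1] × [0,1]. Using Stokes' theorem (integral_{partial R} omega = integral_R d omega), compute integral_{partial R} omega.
integral_(partial R) omega = 3

Stokes: integral_partial_R omega = integral_R d omega with d omega = (∂Q/∂x - ∂P/∂y) dx ∧ dy.
  ∂Q/∂x = 6*x + 3*y
  ∂P/∂y = 3*x
  integrand = ∂Q/∂x - ∂P/∂y = 3*x + 3*y.
Integrating over R: integral_0^1 integral_0^1 (3*x + 3*y) dx dy = 3.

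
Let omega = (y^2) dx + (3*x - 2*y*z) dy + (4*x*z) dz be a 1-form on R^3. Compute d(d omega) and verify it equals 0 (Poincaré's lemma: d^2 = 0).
d(d omega) = 0

Step 1: d omega = sum_{i<j} (∂f_j/∂x_i - ∂f_i/∂x_j) dx_i ∧ dx_j:
  coeff of dx ∧ dy: 3 - 2*y
  coeff of dx ∧ dz: 4*z
  coeff of dy ∧ dz: 2*y
Step 2: Apply d again to each 2-form coefficient. The only possible 3-form in R^3 is dx ∧ dy ∧ dz, with coefficient
  ∂(coeff of dy∧dz)/∂x - ∂(coeff of dx∧dz)/∂y + ∂(coeff of dx∧dy)/∂z
  = ∂/∂x (2*y) - ∂/∂y (4*z) + ∂/∂z (3 - 2*y).
Each of these terms simplifies to sums of mixed partials that cancel in pairs. The result is 0 (by equality of mixed partials for smooth functions — Schwarz / Clairaut).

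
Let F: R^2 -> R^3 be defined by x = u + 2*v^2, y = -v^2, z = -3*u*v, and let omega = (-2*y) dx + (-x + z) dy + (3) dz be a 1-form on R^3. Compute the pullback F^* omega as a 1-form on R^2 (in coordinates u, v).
F^* omega = (v*(2*v - 9)) du + (6*u*v^2 + 2*u*v - 9*u + 12*v^3) dv

Using F^*(f dg) = (f ∘ F) d(g ∘ F), substitute each coordinate x_i by F_i(u, v) in f_i, and replace dx_i by d F_i = (∂F_i/∂u) du + (∂F_i/∂v) dv.
  For the x component: f_1(F) = 2*v^2; d F_1 = (1) du + (4*v) dv
  For the y component: f_2(F) = -3*u*v - u - 2*v^2; d F_2 = (0) du + (-2*v) dv
  For the z component: f_3(F) = 3; d F_3 = (-3*v) du + (-3*u) dv
Combining and collecting du, dv coefficients:
  coeff of du: v*(2*v - 9)
  coeff of dv: 6*u*v^2 + 2*u*v - 9*u + 12*v^3
F^* omega = (v*(2*v - 9)) du + (6*u*v^2 + 2*u*v - 9*u + 12*v^3) dv.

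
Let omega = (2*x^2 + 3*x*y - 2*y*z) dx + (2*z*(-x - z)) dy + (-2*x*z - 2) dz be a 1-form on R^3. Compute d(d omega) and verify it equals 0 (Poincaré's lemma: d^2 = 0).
d(d omega) = 0

Step 1: d omega = sum_{i<j} (∂f_j/∂x_i - ∂f_i/∂x_j) dx_i ∧ dx_j:
  coeff of dx ∧ dy: -3*x
  coeff of dx ∧ dz: 2*y - 2*z
  coeff of dy ∧ dz: 2*x + 4*z
Step 2: Apply d again to each 2-form coefficient. The only possible 3-form in R^3 is dx ∧ dy ∧ dz, with coefficient
  ∂(coeff of dy∧dz)/∂x - ∂(coeff of dx∧dz)/∂y + ∂(coeff of dx∧dy)/∂z
  = ∂/∂x (2*x + 4*z) - ∂/∂y (2*y - 2*z) + ∂/∂z (-3*x).
Each of these terms simplifies to sums of mixed partials that cancel in pairs. The result is 0 (by equality of mixed partials for smooth functions — Schwarz / Clairaut).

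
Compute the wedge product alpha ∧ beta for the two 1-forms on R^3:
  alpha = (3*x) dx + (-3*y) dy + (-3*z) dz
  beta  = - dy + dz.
alpha ∧ beta = (-3*x) dx ∧ dy + (3*x) dx ∧ dz + (-3*y - 3*z) dy ∧ dz

Distribute the wedge, using dx_i ∧ dx_j = -dx_j ∧ dx_i and dx_i ∧ dx_i = 0. For each pair (i, j) with i < j, the coefficient of dx_i ∧ dx_j in alpha ∧ beta is (alpha_i * beta_j - alpha_j * beta_i). Collecting: alpha ∧ beta = (-3*x) dx ∧ dy + (3*x) dx ∧ dz + (-3*y - 3*z) dy ∧ dz.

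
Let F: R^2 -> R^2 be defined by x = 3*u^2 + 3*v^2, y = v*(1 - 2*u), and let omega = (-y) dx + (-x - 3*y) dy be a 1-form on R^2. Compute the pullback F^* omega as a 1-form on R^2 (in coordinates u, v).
F^* omega = (6*v*(3*u^2 - 2*u*v - u + v^2 + v)) du + (6*u^3 - 12*u^2*v - 3*u^2 + 18*u*v^2 + 12*u*v - 9*v^2 - 3*v) dv

Using F^*(f dg) = (f ∘ F) d(g ∘ F), substitute each coordinate x_i by F_i(u, v) in f_i, and replace dx_i by d F_i = (∂F_i/∂u) du + (∂F_i/∂v) dv.
  For the x component: f_1(F) = v*(2*u - 1); d F_1 = (6*u) du + (6*v) dv
  For the y component: f_2(F) = -3*u^2 + 6*u*v - 3*v^2 - 3*v; d F_2 = (-2*v) du + (1 - 2*u) dv
Combining and collecting du, dv coefficients:
  coeff of du: 6*v*(3*u^2 - 2*u*v - u + v^2 + v)
  coeff of dv: 6*u^3 - 12*u^2*v - 3*u^2 + 18*u*v^2 + 12*u*v - 9*v^2 - 3*v
F^* omega = (6*v*(3*u^2 - 2*u*v - u + v^2 + v)) du + (6*u^3 - 12*u^2*v - 3*u^2 + 18*u*v^2 + 12*u*v - 9*v^2 - 3*v) dv.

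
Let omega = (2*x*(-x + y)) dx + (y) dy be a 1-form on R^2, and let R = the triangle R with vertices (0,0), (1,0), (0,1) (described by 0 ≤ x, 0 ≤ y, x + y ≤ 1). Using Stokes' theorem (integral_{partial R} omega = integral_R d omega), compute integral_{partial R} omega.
integral_(partial R) omega = -1/3

Stokes: integral_partial_R omega = integral_R d omega with d omega = (∂Q/∂x - ∂P/∂y) dx ∧ dy.
  ∂Q/∂x = 0
  ∂P/∂y = 2*x
  integrand = ∂Q/∂x - ∂P/∂y = -2*x.
Integrating over R: integral_0^1 integral_0^{1-x} (-2*x) dy dx = -1/3.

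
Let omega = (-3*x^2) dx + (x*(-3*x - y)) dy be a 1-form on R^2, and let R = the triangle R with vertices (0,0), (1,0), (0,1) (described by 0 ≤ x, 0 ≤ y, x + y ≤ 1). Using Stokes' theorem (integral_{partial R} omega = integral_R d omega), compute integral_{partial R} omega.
integral_(partial R) omega = -7/6

Stokes: integral_partial_R omega = integral_R d omega with d omega = (∂Q/∂x - ∂P/∂y) dx ∧ dy.
  ∂Q/∂x = -6*x - y
  ∂P/∂y = 0
  integrand = ∂Q/∂x - ∂P/∂y = -6*x - y.
Integrating over R: integral_0^1 integral_0^{1-x} (-6*x - y) dy dx = -7/6.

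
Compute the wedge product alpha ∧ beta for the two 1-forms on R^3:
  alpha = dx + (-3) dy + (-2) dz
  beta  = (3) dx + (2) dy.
alpha ∧ beta = (11) dx ∧ dy + (6) dx ∧ dz + (4) dy ∧ dz

Distribute the wedge, using dx_i ∧ dx_j = -dx_j ∧ dx_i and dx_i ∧ dx_i = 0. For each pair (i, j) with i < j, the coefficient of dx_i ∧ dx_j in alpha ∧ beta is (alpha_i * beta_j - alpha_j * beta_i). Collecting: alpha ∧ beta = (11) dx ∧ dy + (6) dx ∧ dz + (4) dy ∧ dz.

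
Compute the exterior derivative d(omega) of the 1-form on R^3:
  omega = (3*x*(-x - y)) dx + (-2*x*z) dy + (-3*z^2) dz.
d(omega) = (3*x - 2*z) dx ∧ dy + (2*x) dy ∧ dz

For a 1-form omega = sum_i f_i dx_i, the exterior derivative is
  d(omega) = sum_{i < j} (∂f_j/∂x_i - ∂f_i/∂x_j) dx_i ∧ dx_j.
  coefficient of dx ∧ dy: ∂f_2/∂x - ∂f_1/∂y = ∂(-2*x*z)/∂x - ∂(3*x*(-x - y))/∂y = 3*x - 2*z
  coefficient of dy ∧ dz: ∂f_3/∂y - ∂f_2/∂z = ∂(-3*z^2)/∂y - ∂(-2*x*z)/∂z = 2*x
Assembling: d(omega) = (3*x - 2*z) dx ∧ dy + (2*x) dy ∧ dz.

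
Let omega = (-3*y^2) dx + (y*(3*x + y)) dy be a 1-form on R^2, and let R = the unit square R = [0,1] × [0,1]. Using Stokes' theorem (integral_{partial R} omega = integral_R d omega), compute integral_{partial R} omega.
integral_(partial R) omega = 9/2

Stokes: integral_partial_R omega = integral_R d omega with d omega = (∂Q/∂x - ∂P/∂y) dx ∧ dy.
  ∂Q/∂x = 3*y
  ∂P/∂y = -6*y
  integrand = ∂Q/∂x - ∂P/∂y = 9*y.
Integrating over R: integral_0^1 integral_0^1 (9*y) dx dy = 9/2.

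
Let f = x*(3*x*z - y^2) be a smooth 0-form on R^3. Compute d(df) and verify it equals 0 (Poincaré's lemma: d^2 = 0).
d(df) = 0

Step 1: df = sum_i (∂f/∂x_i) dx_i = (6*x*z - y^2) dx + (-2*x*y) dy + (3*x^2) dz.
Step 2: Apply d again. Using the 1-form formula, the coefficient of dx ∧ dy in d(df) is ∂^2 f/∂x ∂y - ∂^2 f/∂y ∂x = (-2*y) - (-2*y) = 0 (equality of mixed partials for smooth f).
Similarly for dx ∧ dz and dy ∧ dz — all coefficients vanish. So d(df) = 0.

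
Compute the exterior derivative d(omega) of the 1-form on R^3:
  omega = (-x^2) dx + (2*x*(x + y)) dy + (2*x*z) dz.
d(omega) = (4*x + 2*y) dx ∧ dy + (2*z) dx ∧ dz

For a 1-form omega = sum_i f_i dx_i, the exterior derivative is
  d(omega) = sum_{i < j} (∂f_j/∂x_i - ∂f_i/∂x_j) dx_i ∧ dx_j.
  coefficient of dx ∧ dy: ∂f_2/∂x - ∂f_1/∂y = ∂(2*x*(x + y))/∂x - ∂(-x^2)/∂y = 4*x + 2*y
  coefficient of dx ∧ dz: ∂f_3/∂x - ∂f_1/∂z = ∂(2*x*z)/∂x - ∂(-x^2)/∂z = 2*z
Assembling: d(omega) = (4*x + 2*y) dx ∧ dy + (2*z) dx ∧ dz.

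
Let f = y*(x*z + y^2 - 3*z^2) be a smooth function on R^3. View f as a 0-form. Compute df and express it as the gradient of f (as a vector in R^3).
df = (y*z) dx + (x*z + 3*y^2 - 3*z^2) dy + (y*(x - 6*z)) dz; grad f = (y*z, x*z + 3*y^2 - 3*z^2, y*(x - 6*z))

For a 0-form f, d f = (∂f/∂x) dx + (∂f/∂y) dy + (∂f/∂z) dz. The components of the vector representation are exactly the entries of grad f in Cartesian coordinates:
  ∂f/∂x = y*z
  ∂f/∂y = x*z + 3*y^2 - 3*z^2
  ∂f/∂z = y*(x - 6*z).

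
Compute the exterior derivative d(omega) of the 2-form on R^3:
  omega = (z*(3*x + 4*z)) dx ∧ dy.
d(omega) = (3*x + 8*z) dx ∧ dy ∧ dz

For a 2-form omega = sum_{i<j} g_{ij} dx_i ∧ dx_j, the exterior derivative is
  d(omega) = sum_{i<j} d(g_{ij}) ∧ dx_i ∧ dx_j = sum_{i<j, k} (∂g_{ij}/∂x_k) dx_k ∧ dx_i ∧ dx_j.
Expand each term, using dx_k ∧ dx_i ∧ dx_j = sgn(permutation) dx_{(a)} ∧ dx_{(b)} ∧ dx_{(c)} with (a < b < c) sorted:
  d(z*(3*x + 4*z)) includes (∂/∂z)(z*(3*x + 4*z)) dz = (3*x + 8*z) dz, which multiplied by dx ∧ dy gives (3*x + 8*z) dx ∧ dy ∧ dz
Collecting like 3-forms: d(omega) = (3*x + 8*z) dx ∧ dy ∧ dz.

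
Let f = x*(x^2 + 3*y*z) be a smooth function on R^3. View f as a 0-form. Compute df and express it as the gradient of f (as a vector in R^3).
df = (3*x^2 + 3*y*z) dx + (3*x*z) dy + (3*x*y) dz; grad f = (3*x^2 + 3*y*z, 3*x*z, 3*x*y)

For a 0-form f, d f = (∂f/∂x) dx + (∂f/∂y) dy + (∂f/∂z) dz. The components of the vector representation are exactly the entries of grad f in Cartesian coordinates:
  ∂f/∂x = 3*x^2 + 3*y*z
  ∂f/∂y = 3*x*z
  ∂f/∂z = 3*x*y.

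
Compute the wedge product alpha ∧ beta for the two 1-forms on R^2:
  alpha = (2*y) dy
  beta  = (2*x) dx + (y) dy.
alpha ∧ beta = (-4*x*y) dx ∧ dy

Distribute the wedge, using dx_i ∧ dx_j = -dx_j ∧ dx_i and dx_i ∧ dx_i = 0. For each pair (i, j) with i < j, the coefficient of dx_i ∧ dx_j in alpha ∧ beta is (alpha_i * beta_j - alpha_j * beta_i). Collecting: alpha ∧ beta = (-4*x*y) dx ∧ dy.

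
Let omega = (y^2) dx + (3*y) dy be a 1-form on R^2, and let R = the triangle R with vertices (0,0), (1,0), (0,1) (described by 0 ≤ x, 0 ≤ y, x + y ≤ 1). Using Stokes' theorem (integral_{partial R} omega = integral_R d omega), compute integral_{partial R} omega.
integral_(partial R) omega = -1/3

Stokes: integral_partial_R omega = integral_R d omega with d omega = (∂Q/∂x - ∂P/∂y) dx ∧ dy.
  ∂Q/∂x = 0
  ∂P/∂y = 2*y
  integrand = ∂Q/∂x - ∂P/∂y = -2*y.
Integrating over R: integral_0^1 integral_0^{1-x} (-2*y) dy dx = -1/3.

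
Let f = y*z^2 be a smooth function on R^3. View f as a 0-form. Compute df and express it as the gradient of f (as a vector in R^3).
df = (0) dx + (z^2) dy + (2*y*z) dz; grad f = (0, z^2, 2*y*z)

For a 0-form f, d f = (∂f/∂x) dx + (∂f/∂y) dy + (∂f/∂z) dz. The components of the vector representation are exactly the entries of grad f in Cartesian coordinates:
  ∂f/∂x = 0
  ∂f/∂y = z^2
  ∂f/∂z = 2*y*z.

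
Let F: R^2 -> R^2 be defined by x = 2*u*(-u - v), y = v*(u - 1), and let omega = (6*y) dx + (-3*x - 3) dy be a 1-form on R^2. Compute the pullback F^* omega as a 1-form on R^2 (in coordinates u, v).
F^* omega = (3*v*(-6*u^2 - 2*u*v + 8*u + 4*v - 1)) du + (6*u^3 - 6*u^2*v - 6*u^2 + 6*u*v - 3*u + 3) dv

Using F^*(f dg) = (f ∘ F) d(g ∘ F), substitute each coordinate x_i by F_i(u, v) in f_i, and replace dx_i by d F_i = (∂F_i/∂u) du + (∂F_i/∂v) dv.
  For the x component: f_1(F) = 6*v*(u - 1); d F_1 = (-4*u - 2*v) du + (-2*u) dv
  For the y component: f_2(F) = 6*u^2 + 6*u*v - 3; d F_2 = (v) du + (u - 1) dv
Combining and collecting du, dv coefficients:
  coeff of du: 3*v*(-6*u^2 - 2*u*v + 8*u + 4*v - 1)
  coeff of dv: 6*u^3 - 6*u^2*v - 6*u^2 + 6*u*v - 3*u + 3
F^* omega = (3*v*(-6*u^2 - 2*u*v + 8*u + 4*v - 1)) du + (6*u^3 - 6*u^2*v - 6*u^2 + 6*u*v - 3*u + 3) dv.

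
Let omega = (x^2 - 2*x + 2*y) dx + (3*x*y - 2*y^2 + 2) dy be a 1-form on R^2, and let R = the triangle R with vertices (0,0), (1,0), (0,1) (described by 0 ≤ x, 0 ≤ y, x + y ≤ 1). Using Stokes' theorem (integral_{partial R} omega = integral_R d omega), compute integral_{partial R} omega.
integral_(partial R) omega = -1/2

Stokes: integral_partial_R omega = integral_R d omega with d omega = (∂Q/∂x - ∂P/∂y) dx ∧ dy.
  ∂Q/∂x = 3*y
  ∂P/∂y = 2
  integrand = ∂Q/∂x - ∂P/∂y = 3*y - 2.
Integrating over R: integral_0^1 integral_0^{1-x} (3*y - 2) dy dx = -1/2.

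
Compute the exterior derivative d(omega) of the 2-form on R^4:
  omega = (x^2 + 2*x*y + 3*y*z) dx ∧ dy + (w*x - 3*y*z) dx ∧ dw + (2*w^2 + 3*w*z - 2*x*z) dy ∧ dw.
d(omega) = (3*y) dx ∧ dy ∧ dz + (z) dx ∧ dy ∧ dw + (3*y) dx ∧ dz ∧ dw + (-3*w + 2*x) dy ∧ dz ∧ dw

For a 2-form omega = sum_{i<j} g_{ij} dx_i ∧ dx_j, the exterior derivative is
  d(omega) = sum_{i<j} d(g_{ij}) ∧ dx_i ∧ dx_j = sum_{i<j, k} (∂g_{ij}/∂x_k) dx_k ∧ dx_i ∧ dx_j.
Expand each term, using dx_k ∧ dx_i ∧ dx_j = sgn(permutation) dx_{(a)} ∧ dx_{(b)} ∧ dx_{(c)} with (a < b < c) sorted:
  d(x^2 + 2*x*y + 3*y*z) includes (∂/∂z)(x^2 + 2*x*y + 3*y*z) dz = (3*y) dz, which multiplied by dx ∧ dy gives (3*y) dx ∧ dy ∧ dz
  d(w*x - 3*y*z) includes (∂/∂y)(w*x - 3*y*z) dy = (-3*z) dy, which multiplied by dx ∧ dw gives (3*z) dx ∧ dy ∧ dw
  d(w*x - 3*y*z) includes (∂/∂z)(w*x - 3*y*z) dz = (-3*y) dz, which multiplied by dx ∧ dw gives (3*y) dx ∧ dz ∧ dw
  d(2*w^2 + 3*w*z - 2*x*z) includes (∂/∂x)(2*w^2 + 3*w*z - 2*x*z) dx = (-2*z) dx, which multiplied by dy ∧ dw gives (-2*z) dx ∧ dy ∧ dw
  d(2*w^2 + 3*w*z - 2*x*z) includes (∂/∂z)(2*w^2 + 3*w*z - 2*x*z) dz = (3*w - 2*x) dz, which multiplied by dy ∧ dw gives (-3*w + 2*x) dy ∧ dz ∧ dw
Collecting like 3-forms: d(omega) = (3*y) dx ∧ dy ∧ dz + (z) dx ∧ dy ∧ dw + (3*y) dx ∧ dz ∧ dw + (-3*w + 2*x) dy ∧ dz ∧ dw.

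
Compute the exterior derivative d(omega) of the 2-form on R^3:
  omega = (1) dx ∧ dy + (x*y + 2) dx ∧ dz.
d(omega) = (-x) dx ∧ dy ∧ dz

For a 2-form omega = sum_{i<j} g_{ij} dx_i ∧ dx_j, the exterior derivative is
  d(omega) = sum_{i<j} d(g_{ij}) ∧ dx_i ∧ dx_j = sum_{i<j, k} (∂g_{ij}/∂x_k) dx_k ∧ dx_i ∧ dx_j.
Expand each term, using dx_k ∧ dx_i ∧ dx_j = sgn(permutation) dx_{(a)} ∧ dx_{(b)} ∧ dx_{(c)} with (a < b < c) sorted:
  d(x*y + 2) includes (∂/∂y)(x*y + 2) dy = (x) dy, which multiplied by dx ∧ dz gives (-x) dx ∧ dy ∧ dz
Collecting like 3-forms: d(omega) = (-x) dx ∧ dy ∧ dz.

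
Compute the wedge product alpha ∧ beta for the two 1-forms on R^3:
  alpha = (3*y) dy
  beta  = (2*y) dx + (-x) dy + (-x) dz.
alpha ∧ beta = (-6*y^2) dx ∧ dy + (-3*x*y) dy ∧ dz

Distribute the wedge, using dx_i ∧ dx_j = -dx_j ∧ dx_i and dx_i ∧ dx_i = 0. For each pair (i, j) with i < j, the coefficient of dx_i ∧ dx_j in alpha ∧ beta is (alpha_i * beta_j - alpha_j * beta_i). Collecting: alpha ∧ beta = (-6*y^2) dx ∧ dy + (-3*x*y) dy ∧ dz.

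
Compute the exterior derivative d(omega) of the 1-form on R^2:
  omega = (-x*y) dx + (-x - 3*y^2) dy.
d(omega) = (x - 1) dx ∧ dy

For a 1-form omega = sum_i f_i dx_i, the exterior derivative is
  d(omega) = sum_{i < j} (∂f_j/∂x_i - ∂f_i/∂x_j) dx_i ∧ dx_j.
  coefficient of dx ∧ dy: ∂f_2/∂x - ∂f_1/∂y = ∂(-x - 3*y^2)/∂x - ∂(-x*y)/∂y = x - 1
Assembling: d(omega) = (x - 1) dx ∧ dy.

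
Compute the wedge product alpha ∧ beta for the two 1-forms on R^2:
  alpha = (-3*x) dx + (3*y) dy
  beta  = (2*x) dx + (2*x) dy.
alpha ∧ beta = (-6*x*(x + y)) dx ∧ dy

Distribute the wedge, using dx_i ∧ dx_j = -dx_j ∧ dx_i and dx_i ∧ dx_i = 0. For each pair (i, j) with i < j, the coefficient of dx_i ∧ dx_j in alpha ∧ beta is (alpha_i * beta_j - alpha_j * beta_i). Collecting: alpha ∧ beta = (-6*x*(x + y)) dx ∧ dy.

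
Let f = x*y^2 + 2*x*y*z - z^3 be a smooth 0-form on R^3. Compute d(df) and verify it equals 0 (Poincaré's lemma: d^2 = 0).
d(df) = 0

Step 1: df = sum_i (∂f/∂x_i) dx_i = (y*(y + 2*z)) dx + (2*x*(y + z)) dy + (2*x*y - 3*z^2) dz.
Step 2: Apply d again. Using the 1-form formula, the coefficient of dx ∧ dy in d(df) is ∂^2 f/∂x ∂y - ∂^2 f/∂y ∂x = (2*y + 2*z) - (2*y + 2*z) = 0 (equality of mixed partials for smooth f).
Similarly for dx ∧ dz and dy ∧ dz — all coefficients vanish. So d(df) = 0.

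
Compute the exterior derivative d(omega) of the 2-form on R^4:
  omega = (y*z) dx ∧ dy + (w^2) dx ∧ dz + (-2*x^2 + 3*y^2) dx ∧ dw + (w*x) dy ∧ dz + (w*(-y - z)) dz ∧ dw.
d(omega) = (w + y) dx ∧ dy ∧ dz + (2*w) dx ∧ dz ∧ dw + (-6*y) dx ∧ dy ∧ dw + (-w + x) dy ∧ dz ∧ dw

For a 2-form omega = sum_{i<j} g_{ij} dx_i ∧ dx_j, the exterior derivative is
  d(omega) = sum_{i<j} d(g_{ij}) ∧ dx_i ∧ dx_j = sum_{i<j, k} (∂g_{ij}/∂x_k) dx_k ∧ dx_i ∧ dx_j.
Expand each term, using dx_k ∧ dx_i ∧ dx_j = sgn(permutation) dx_{(a)} ∧ dx_{(b)} ∧ dx_{(c)} with (a < b < c) sorted:
  d(y*z) includes (∂/∂z)(y*z) dz = (y) dz, which multiplied by dx ∧ dy gives (y) dx ∧ dy ∧ dz
  d(w^2) includes (∂/∂w)(w^2) dw = (2*w) dw, which multiplied by dx ∧ dz gives (2*w) dx ∧ dz ∧ dw
  d(-2*x^2 + 3*y^2) includes (∂/∂y)(-2*x^2 + 3*y^2) dy = (6*y) dy, which multiplied by dx ∧ dw gives (-6*y) dx ∧ dy ∧ dw
  d(w*x) includes (∂/∂x)(w*x) dx = (w) dx, which multiplied by dy ∧ dz gives (w) dx ∧ dy ∧ dz
  d(w*x) includes (∂/∂w)(w*x) dw = (x) dw, which multiplied by dy ∧ dz gives (x) dy ∧ dz ∧ dw
  d(w*(-y - z)) includes (∂/∂y)(w*(-y - z)) dy = (-w) dy, which multiplied by dz ∧ dw gives (-w) dy ∧ dz ∧ dw
Collecting like 3-forms: d(omega) = (w + y) dx ∧ dy ∧ dz + (2*w) dx ∧ dz ∧ dw + (-6*y) dx ∧ dy ∧ dw + (-w + x) dy ∧ dz ∧ dw.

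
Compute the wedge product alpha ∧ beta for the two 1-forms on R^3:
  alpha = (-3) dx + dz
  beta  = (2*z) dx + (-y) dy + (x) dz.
alpha ∧ beta = (3*y) dx ∧ dy + (-3*x - 2*z) dx ∧ dz + (y) dy ∧ dz

Distribute the wedge, using dx_i ∧ dx_j = -dx_j ∧ dx_i and dx_i ∧ dx_i = 0. For each pair (i, j) with i < j, the coefficient of dx_i ∧ dx_j in alpha ∧ beta is (alpha_i * beta_j - alpha_j * beta_i). Collecting: alpha ∧ beta = (3*y) dx ∧ dy + (-3*x - 2*z) dx ∧ dz + (y) dy ∧ dz.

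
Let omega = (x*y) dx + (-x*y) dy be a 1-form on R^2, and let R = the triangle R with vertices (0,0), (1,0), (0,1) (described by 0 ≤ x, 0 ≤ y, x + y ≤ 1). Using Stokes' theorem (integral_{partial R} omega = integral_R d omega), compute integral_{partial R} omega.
integral_(partial R) omega = -1/3

Stokes: integral_partial_R omega = integral_R d omega with d omega = (∂Q/∂x - ∂P/∂y) dx ∧ dy.
  ∂Q/∂x = -y
  ∂P/∂y = x
  integrand = ∂Q/∂x - ∂P/∂y = -x - y.
Integrating over R: integral_0^1 integral_0^{1-x} (-x - y) dy dx = -1/3.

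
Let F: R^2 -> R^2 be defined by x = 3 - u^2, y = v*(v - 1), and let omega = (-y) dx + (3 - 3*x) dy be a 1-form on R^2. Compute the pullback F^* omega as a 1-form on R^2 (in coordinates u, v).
F^* omega = (2*u*v*(v - 1)) du + (6*u^2*v - 3*u^2 - 12*v + 6) dv

Using F^*(f dg) = (f ∘ F) d(g ∘ F), substitute each coordinate x_i by F_i(u, v) in f_i, and replace dx_i by d F_i = (∂F_i/∂u) du + (∂F_i/∂v) dv.
  For the x component: f_1(F) = v*(1 - v); d F_1 = (-2*u) du + (0) dv
  For the y component: f_2(F) = 3*u^2 - 6; d F_2 = (0) du + (2*v - 1) dv
Combining and collecting du, dv coefficients:
  coeff of du: 2*u*v*(v - 1)
  coeff of dv: 6*u^2*v - 3*u^2 - 12*v + 6
F^* omega = (2*u*v*(v - 1)) du + (6*u^2*v - 3*u^2 - 12*v + 6) dv.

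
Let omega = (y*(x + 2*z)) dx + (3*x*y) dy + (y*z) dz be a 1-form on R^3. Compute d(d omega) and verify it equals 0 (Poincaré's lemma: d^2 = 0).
d(d omega) = 0

Step 1: d omega = sum_{i<j} (∂f_j/∂x_i - ∂f_i/∂x_j) dx_i ∧ dx_j:
  coeff of dx ∧ dy: -x + 3*y - 2*z
  coeff of dx ∧ dz: -2*y
  coeff of dy ∧ dz: z
Step 2: Apply d again to each 2-form coefficient. The only possible 3-form in R^3 is dx ∧ dy ∧ dz, with coefficient
  ∂(coeff of dy∧dz)/∂x - ∂(coeff of dx∧dz)/∂y + ∂(coeff of dx∧dy)/∂z
  = ∂/∂x (z) - ∂/∂y (-2*y) + ∂/∂z (-x + 3*y - 2*z).
Each of these terms simplifies to sums of mixed partials that cancel in pairs. The result is 0 (by equality of mixed partials for smooth functions — Schwarz / Clairaut).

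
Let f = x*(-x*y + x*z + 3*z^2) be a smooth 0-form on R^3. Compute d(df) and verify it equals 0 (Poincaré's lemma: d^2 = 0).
d(df) = 0

Step 1: df = sum_i (∂f/∂x_i) dx_i = (-2*x*y + 2*x*z + 3*z^2) dx + (-x^2) dy + (x*(x + 6*z)) dz.
Step 2: Apply d again. Using the 1-form formula, the coefficient of dx ∧ dy in d(df) is ∂^2 f/∂x ∂y - ∂^2 f/∂y ∂x = (-2*x) - (-2*x) = 0 (equality of mixed partials for smooth f).
Similarly for dx ∧ dz and dy ∧ dz — all coefficients vanish. So d(df) = 0.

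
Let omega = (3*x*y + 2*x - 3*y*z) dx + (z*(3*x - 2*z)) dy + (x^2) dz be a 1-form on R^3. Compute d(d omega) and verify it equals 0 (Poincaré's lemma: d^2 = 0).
d(d omega) = 0

Step 1: d omega = sum_{i<j} (∂f_j/∂x_i - ∂f_i/∂x_j) dx_i ∧ dx_j:
  coeff of dx ∧ dy: -3*x + 6*z
  coeff of dx ∧ dz: 2*x + 3*y
  coeff of dy ∧ dz: -3*x + 4*z
Step 2: Apply d again to each 2-form coefficient. The only possible 3-form in R^3 is dx ∧ dy ∧ dz, with coefficient
  ∂(coeff of dy∧dz)/∂x - ∂(coeff of dx∧dz)/∂y + ∂(coeff of dx∧dy)/∂z
  = ∂/∂x (-3*x + 4*z) - ∂/∂y (2*x + 3*y) + ∂/∂z (-3*x + 6*z).
Each of these terms simplifies to sums of mixed partials that cancel in pairs. The result is 0 (by equality of mixed partials for smooth functions — Schwarz / Clairaut).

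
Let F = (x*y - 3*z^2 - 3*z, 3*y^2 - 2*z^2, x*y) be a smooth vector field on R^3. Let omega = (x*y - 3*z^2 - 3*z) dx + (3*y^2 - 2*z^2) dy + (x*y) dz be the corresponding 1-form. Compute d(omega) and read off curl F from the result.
d(omega) = (x + 4*z) dy ∧ dz + (-y - 6*z - 3) dz ∧ dx + (-x) dx ∧ dy; curl F = (x + 4*z, -y - 6*z - 3, -x)

d omega = sum_{i<j} (∂f_j/∂x_i - ∂f_i/∂x_j) dx_i ∧ dx_j. Under the identification (dy ∧ dz, dz ∧ dx, dx ∧ dy) ↔ (e_x, e_y, e_z), the coefficients are exactly the components of curl F. Compute:
  ∂R/∂y - ∂Q/∂z = (x) - (-4*z) = x + 4*z
  ∂P/∂z - ∂R/∂x = (-6*z - 3) - (y) = -y - 6*z - 3
  ∂Q/∂x - ∂P/∂y = (0) - (x) = -x.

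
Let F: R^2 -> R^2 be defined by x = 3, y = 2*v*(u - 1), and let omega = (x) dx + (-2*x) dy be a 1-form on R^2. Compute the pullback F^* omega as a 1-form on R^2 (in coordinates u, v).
F^* omega = (-12*v) du + (12 - 12*u) dv

Using F^*(f dg) = (f ∘ F) d(g ∘ F), substitute each coordinate x_i by F_i(u, v) in f_i, and replace dx_i by d F_i = (∂F_i/∂u) du + (∂F_i/∂v) dv.
  For the x component: f_1(F) = 3; d F_1 = (0) du + (0) dv
  For the y component: f_2(F) = -6; d F_2 = (2*v) du + (2*u - 2) dv
Combining and collecting du, dv coefficients:
  coeff of du: -12*v
  coeff of dv: 12 - 12*u
F^* omega = (-12*v) du + (12 - 12*u) dv.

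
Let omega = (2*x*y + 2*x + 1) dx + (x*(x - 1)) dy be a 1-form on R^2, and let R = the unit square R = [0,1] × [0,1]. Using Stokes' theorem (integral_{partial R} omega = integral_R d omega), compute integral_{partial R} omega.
integral_(partial R) omega = -1

Stokes: integral_partial_R omega = integral_R d omega with d omega = (∂Q/∂x - ∂P/∂y) dx ∧ dy.
  ∂Q/∂x = 2*x - 1
  ∂P/∂y = 2*x
  integrand = ∂Q/∂x - ∂P/∂y = -1.
Integrating over R: integral_0^1 integral_0^1 (-1) dx dy = -1.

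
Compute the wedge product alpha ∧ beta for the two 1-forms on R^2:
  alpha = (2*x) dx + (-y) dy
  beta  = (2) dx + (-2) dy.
alpha ∧ beta = (-4*x + 2*y) dx ∧ dy

Distribute the wedge, using dx_i ∧ dx_j = -dx_j ∧ dx_i and dx_i ∧ dx_i = 0. For each pair (i, j) with i < j, the coefficient of dx_i ∧ dx_j in alpha ∧ beta is (alpha_i * beta_j - alpha_j * beta_i). Collecting: alpha ∧ beta = (-4*x + 2*y) dx ∧ dy.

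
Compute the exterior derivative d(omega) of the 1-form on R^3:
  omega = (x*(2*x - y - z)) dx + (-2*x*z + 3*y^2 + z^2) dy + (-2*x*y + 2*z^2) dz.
d(omega) = (x - 2*z) dx ∧ dy + (x - 2*y) dx ∧ dz + (-2*z) dy ∧ dz

For a 1-form omega = sum_i f_i dx_i, the exterior derivative is
  d(omega) = sum_{i < j} (∂f_j/∂x_i - ∂f_i/∂x_j) dx_i ∧ dx_j.
  coefficient of dx ∧ dy: ∂f_2/∂x - ∂f_1/∂y = ∂(-2*x*z + 3*y^2 + z^2)/∂x - ∂(x*(2*x - y - z))/∂y = x - 2*z
  coefficient of dx ∧ dz: ∂f_3/∂x - ∂f_1/∂z = ∂(-2*x*y + 2*z^2)/∂x - ∂(x*(2*x - y - z))/∂z = x - 2*y
  coefficient of dy ∧ dz: ∂f_3/∂y - ∂f_2/∂z = ∂(-2*x*y + 2*z^2)/∂y - ∂(-2*x*z + 3*y^2 + z^2)/∂z = -2*z
Assembling: d(omega) = (x - 2*z) dx ∧ dy + (x - 2*y) dx ∧ dz + (-2*z) dy ∧ dz.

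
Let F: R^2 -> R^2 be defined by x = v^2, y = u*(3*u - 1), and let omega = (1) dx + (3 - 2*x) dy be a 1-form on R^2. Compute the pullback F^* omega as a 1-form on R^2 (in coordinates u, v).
F^* omega = (-12*u*v^2 + 18*u + 2*v^2 - 3) du + (2*v) dv

Using F^*(f dg) = (f ∘ F) d(g ∘ F), substitute each coordinate x_i by F_i(u, v) in f_i, and replace dx_i by d F_i = (∂F_i/∂u) du + (∂F_i/∂v) dv.
  For the x component: f_1(F) = 1; d F_1 = (0) du + (2*v) dv
  For the y component: f_2(F) = 3 - 2*v^2; d F_2 = (6*u - 1) du + (0) dv
Combining and collecting du, dv coefficients:
  coeff of du: -12*u*v^2 + 18*u + 2*v^2 - 3
  coeff of dv: 2*v
F^* omega = (-12*u*v^2 + 18*u + 2*v^2 - 3) du + (2*v) dv.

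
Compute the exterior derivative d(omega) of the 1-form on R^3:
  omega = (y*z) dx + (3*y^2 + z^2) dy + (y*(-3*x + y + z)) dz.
d(omega) = (-z) dx ∧ dy + (-4*y) dx ∧ dz + (-3*x + 2*y - z) dy ∧ dz

For a 1-form omega = sum_i f_i dx_i, the exterior derivative is
  d(omega) = sum_{i < j} (∂f_j/∂x_i - ∂f_i/∂x_j) dx_i ∧ dx_j.
  coefficient of dx ∧ dy: ∂f_2/∂x - ∂f_1/∂y = ∂(3*y^2 + z^2)/∂x - ∂(y*z)/∂y = -z
  coefficient of dx ∧ dz: ∂f_3/∂x - ∂f_1/∂z = ∂(y*(-3*x + y + z))/∂x - ∂(y*z)/∂z = -4*y
  coefficient of dy ∧ dz: ∂f_3/∂y - ∂f_2/∂z = ∂(y*(-3*x + y + z))/∂y - ∂(3*y^2 + z^2)/∂z = -3*x + 2*y - z
Assembling: d(omega) = (-z) dx ∧ dy + (-4*y) dx ∧ dz + (-3*x + 2*y - z) dy ∧ dz.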